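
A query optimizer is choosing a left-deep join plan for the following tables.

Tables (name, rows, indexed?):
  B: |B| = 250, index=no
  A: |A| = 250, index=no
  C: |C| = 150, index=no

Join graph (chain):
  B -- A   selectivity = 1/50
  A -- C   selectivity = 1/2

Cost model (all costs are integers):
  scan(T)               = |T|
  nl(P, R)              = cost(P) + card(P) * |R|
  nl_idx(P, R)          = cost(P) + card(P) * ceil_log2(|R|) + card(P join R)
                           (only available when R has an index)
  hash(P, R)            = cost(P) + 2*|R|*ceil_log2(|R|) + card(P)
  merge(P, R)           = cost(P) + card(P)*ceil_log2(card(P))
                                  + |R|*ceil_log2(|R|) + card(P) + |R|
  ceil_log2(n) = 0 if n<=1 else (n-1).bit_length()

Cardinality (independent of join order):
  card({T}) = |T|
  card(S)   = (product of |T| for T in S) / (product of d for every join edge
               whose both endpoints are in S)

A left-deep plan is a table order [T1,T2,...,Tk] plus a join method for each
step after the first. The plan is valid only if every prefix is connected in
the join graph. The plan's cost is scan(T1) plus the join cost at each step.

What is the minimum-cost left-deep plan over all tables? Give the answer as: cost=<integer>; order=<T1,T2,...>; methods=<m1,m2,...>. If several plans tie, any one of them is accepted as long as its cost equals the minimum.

cost=8150; order=A,B,C; methods=hash,hash

Selinger DP (subsets sized 1..n):
  {B}: scan cost=250, card=250
  {A}: scan cost=250, card=250
  {C}: scan cost=150, card=150
  {AB}: card=1250; try (B,hash)→4500, (A,hash)→4500, (B,merge)→4750, (A,merge)→4750, (B,nl)→62750, (A,nl)→62750; best=4500 via (B,hash)
  {AC}: card=18750; try (C,hash)→2900, (A,merge)→3750, (C,merge)→3850, (A,hash)→4300, (A,nl)→37650, (C,nl)→37750; best=2900 via (C,hash)
  {ABC}: card=93750; try (C,hash)→8150, (C,merge)→20850, (B,hash)→25650, (C,nl)→192000, (B,merge)→305150, (B,nl)→4690400; best=8150 via (C,hash)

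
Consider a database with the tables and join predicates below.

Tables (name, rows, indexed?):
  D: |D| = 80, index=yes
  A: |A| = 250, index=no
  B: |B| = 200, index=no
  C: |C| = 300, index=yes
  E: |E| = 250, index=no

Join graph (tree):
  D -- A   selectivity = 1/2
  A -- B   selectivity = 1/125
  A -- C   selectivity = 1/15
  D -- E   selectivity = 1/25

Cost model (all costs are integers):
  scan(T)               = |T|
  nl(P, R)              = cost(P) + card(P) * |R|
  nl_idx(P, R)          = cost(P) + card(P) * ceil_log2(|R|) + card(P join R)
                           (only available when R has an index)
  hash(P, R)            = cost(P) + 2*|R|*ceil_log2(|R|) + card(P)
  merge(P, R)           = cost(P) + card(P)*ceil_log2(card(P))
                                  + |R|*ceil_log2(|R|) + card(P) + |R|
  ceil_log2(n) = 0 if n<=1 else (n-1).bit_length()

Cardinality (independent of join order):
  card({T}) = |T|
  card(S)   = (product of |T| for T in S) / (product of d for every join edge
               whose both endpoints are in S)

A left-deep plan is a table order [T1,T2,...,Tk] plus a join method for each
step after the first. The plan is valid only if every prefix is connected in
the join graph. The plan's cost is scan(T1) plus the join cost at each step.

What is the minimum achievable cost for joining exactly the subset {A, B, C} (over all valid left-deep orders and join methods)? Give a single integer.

9500

Selinger DP over subsets of {A,B,C}:
  {A}: scan cost=250, card=250
  {B}: scan cost=200, card=200
  {C}: scan cost=300, card=300
  {AB}: card=400; try (B,hash)→3700, (A,merge)→4250, (B,merge)→4300, (A,hash)→4400, (A,nl)→50200, (B,nl)→50250; best=3700 via (B,hash)
  {AC}: card=5000; try (A,hash)→4600, (C,merge)→5500, (A,merge)→5550, (C,hash)→5900, (C,nl_idx)→7500, (C,nl)→75250 …(+1); best=4600 via (A,hash)
  {ABC}: card=8000; try (C,hash)→9500, (C,merge)→10700, (B,hash)→12800, (C,nl_idx)→15300, (B,merge)→76400, (C,nl)→123700 …(+1); best=9500 via (C,hash)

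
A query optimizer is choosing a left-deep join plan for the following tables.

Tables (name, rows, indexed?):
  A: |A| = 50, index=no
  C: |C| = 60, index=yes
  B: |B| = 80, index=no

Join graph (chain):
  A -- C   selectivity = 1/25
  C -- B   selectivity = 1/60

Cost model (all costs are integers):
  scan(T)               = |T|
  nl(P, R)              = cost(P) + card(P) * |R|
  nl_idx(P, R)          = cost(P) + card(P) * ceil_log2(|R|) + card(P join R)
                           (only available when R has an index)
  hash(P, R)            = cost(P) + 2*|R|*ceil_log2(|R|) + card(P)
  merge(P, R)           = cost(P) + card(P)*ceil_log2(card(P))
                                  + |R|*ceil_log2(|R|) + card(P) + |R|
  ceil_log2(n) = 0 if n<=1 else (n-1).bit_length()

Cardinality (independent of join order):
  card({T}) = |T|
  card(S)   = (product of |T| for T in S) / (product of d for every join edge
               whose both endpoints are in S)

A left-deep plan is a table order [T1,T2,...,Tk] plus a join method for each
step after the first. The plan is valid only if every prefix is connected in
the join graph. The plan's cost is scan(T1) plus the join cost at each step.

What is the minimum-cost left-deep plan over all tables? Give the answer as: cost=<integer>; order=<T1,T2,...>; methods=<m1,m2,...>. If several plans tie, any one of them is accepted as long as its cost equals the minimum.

cost=1320; order=B,C,A; methods=nl_idx,hash

Selinger DP (subsets sized 1..n):
  {A}: scan cost=50, card=50
  {C}: scan cost=60, card=60
  {B}: scan cost=80, card=80
  {AC}: card=120; try (C,nl_idx)→470, (A,hash)→720, (C,hash)→820, (C,merge)→820, (A,merge)→830, (C,nl)→3050 …(+1); best=470 via (C,nl_idx)
  {BC}: card=80; try (C,nl_idx)→640, (C,hash)→880, (B,merge)→1120, (C,merge)→1140, (B,hash)→1240, (B,nl)→4860 …(+1); best=640 via (C,nl_idx)
  {ABC}: card=160; try (A,hash)→1320, (A,merge)→1630, (B,hash)→1710, (B,merge)→2070, (A,nl)→4640, (B,nl)→10070; best=1320 via (A,hash)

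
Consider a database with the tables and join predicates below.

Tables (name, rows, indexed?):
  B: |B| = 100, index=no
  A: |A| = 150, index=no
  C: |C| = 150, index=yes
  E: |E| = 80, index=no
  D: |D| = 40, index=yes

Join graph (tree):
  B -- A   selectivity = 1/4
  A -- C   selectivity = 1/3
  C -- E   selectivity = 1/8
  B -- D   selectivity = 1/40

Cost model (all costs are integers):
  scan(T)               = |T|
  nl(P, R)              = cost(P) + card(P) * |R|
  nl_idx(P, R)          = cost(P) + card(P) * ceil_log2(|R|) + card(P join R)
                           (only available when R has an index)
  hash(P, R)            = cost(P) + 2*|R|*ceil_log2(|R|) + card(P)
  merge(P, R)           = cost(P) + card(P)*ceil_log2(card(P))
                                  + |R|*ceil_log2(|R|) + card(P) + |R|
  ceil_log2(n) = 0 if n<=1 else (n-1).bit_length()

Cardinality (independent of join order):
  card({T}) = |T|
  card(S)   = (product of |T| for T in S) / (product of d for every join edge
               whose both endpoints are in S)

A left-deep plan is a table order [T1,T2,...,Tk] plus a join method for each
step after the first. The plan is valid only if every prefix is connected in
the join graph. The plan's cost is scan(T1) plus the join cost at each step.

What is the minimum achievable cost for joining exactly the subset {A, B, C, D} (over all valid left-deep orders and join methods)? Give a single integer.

8980

Selinger DP over subsets of {A,B,C,D}:
  {B}: scan cost=100, card=100
  {A}: scan cost=150, card=150
  {C}: scan cost=150, card=150
  {D}: scan cost=40, card=40
  {AB}: card=3750; try (B,hash)→1700, (A,merge)→2250, (B,merge)→2300, (A,hash)→2600, (A,nl)→15100, (B,nl)→15150; best=1700 via (B,hash)
  {BD}: card=100; try (D,hash)→680, (D,nl_idx)→800, (B,merge)→1120, (D,merge)→1180, (B,hash)→1480, (B,nl)→4040 …(+1); best=680 via (D,hash)
  {AC}: card=7500; try (C,hash)→2700, (A,hash)→2700, (C,merge)→2850, (A,merge)→2850, (C,nl_idx)→8850, (C,nl)→22650 …(+1); best=2700 via (C,hash)
  {ABC}: card=187500; try (C,hash)→7850, (B,hash)→11600, (C,merge)→51800, (B,merge)→108500, (C,nl_idx)→219200, (C,nl)→564200 …(+1); best=7850 via (C,hash)
  {ABD}: card=3750; try (A,merge)→2830, (A,hash)→3180, (D,hash)→5930, (A,nl)→15680, (D,nl_idx)→27950, (D,merge)→50730 …(+1); best=2830 via (A,merge)
  {ABCD}: card=187500; try (C,hash)→8980, (C,merge)→52930, (D,hash)→195830, (C,nl_idx)→220330, (C,nl)→565330, (D,nl_idx)→1320350 …(+2); best=8980 via (C,hash)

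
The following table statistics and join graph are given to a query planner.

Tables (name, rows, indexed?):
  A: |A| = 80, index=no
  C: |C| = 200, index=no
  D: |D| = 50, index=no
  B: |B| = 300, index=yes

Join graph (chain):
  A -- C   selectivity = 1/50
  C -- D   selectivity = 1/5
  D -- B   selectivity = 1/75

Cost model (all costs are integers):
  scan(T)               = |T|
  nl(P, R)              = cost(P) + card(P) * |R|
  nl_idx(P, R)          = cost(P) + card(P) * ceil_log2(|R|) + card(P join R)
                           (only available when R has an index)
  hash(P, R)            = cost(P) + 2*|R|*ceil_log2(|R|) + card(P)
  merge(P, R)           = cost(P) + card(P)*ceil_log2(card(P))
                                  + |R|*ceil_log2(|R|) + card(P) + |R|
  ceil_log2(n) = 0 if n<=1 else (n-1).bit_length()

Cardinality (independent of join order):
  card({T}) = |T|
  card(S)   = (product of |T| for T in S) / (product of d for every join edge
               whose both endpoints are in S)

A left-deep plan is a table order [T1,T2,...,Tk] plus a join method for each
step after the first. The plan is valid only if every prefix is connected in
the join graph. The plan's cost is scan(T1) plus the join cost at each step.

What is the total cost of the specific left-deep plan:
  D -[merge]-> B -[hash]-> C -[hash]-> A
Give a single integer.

15920

step 1: scan D: cost=50, card=50
step 2: join B via merge
    card(P join B) = 50*300/(75) = 200
    cost = 50 + 50*6 + 300*9 + 50 + 300 = 3400
step 3: join C via hash
    card(P join C) = 200*200/(5) = 8000
    cost = 3400 + 2*200*8 + 200 = 6800
step 4: join A via hash
    card(P join A) = 8000*80/(50) = 12800
    cost = 6800 + 2*80*7 + 8000 = 15920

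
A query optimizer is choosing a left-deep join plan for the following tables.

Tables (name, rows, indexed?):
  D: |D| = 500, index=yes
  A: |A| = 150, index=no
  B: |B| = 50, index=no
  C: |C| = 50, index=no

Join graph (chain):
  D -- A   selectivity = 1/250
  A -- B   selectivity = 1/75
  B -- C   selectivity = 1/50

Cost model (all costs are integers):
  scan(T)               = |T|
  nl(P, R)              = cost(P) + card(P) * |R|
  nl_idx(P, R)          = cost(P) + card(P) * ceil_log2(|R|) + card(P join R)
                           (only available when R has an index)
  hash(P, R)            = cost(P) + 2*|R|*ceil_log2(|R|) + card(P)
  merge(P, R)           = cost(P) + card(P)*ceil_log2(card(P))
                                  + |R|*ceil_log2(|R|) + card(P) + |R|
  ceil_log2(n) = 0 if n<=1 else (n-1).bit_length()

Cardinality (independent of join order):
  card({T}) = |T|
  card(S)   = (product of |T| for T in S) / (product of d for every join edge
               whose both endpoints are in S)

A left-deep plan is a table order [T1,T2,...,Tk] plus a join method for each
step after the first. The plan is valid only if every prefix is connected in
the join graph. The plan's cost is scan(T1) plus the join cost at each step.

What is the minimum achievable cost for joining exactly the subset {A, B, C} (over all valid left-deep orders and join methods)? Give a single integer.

Selinger DP over subsets of {A,B,C}:
  {A}: scan cost=150, card=150
  {B}: scan cost=50, card=50
  {C}: scan cost=50, card=50
  {AB}: card=100; try (B,hash)→900, (A,merge)→1750, (B,merge)→1850, (A,hash)→2500, (A,nl)→7550, (B,nl)→7650; best=900 via (B,hash)
  {BC}: card=50; try (C,hash)→700, (B,hash)→700, (C,merge)→750, (B,merge)→750, (C,nl)→2550, (B,nl)→2550; best=700 via (C,hash)
  {ABC}: card=100; try (C,hash)→1600, (C,merge)→2050, (A,merge)→2400, (A,hash)→3150, (C,nl)→5900, (A,nl)→8200; best=1600 via (C,hash)

1600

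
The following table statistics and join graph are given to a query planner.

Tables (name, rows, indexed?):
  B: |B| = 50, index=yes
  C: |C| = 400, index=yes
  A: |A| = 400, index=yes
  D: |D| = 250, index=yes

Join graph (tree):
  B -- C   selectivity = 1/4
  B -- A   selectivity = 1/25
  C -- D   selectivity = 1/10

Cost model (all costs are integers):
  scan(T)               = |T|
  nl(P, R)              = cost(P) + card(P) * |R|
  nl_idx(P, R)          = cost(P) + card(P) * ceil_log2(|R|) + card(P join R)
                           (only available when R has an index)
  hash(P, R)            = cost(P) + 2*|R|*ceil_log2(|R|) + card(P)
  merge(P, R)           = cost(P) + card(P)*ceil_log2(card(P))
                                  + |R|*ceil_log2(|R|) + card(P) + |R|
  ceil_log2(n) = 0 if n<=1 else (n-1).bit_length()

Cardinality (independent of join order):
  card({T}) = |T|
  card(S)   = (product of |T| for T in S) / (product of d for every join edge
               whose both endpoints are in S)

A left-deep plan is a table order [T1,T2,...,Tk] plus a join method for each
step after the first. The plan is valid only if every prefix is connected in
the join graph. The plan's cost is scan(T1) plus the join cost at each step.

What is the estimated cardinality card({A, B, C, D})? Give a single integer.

2000000

Tables in S: A(400), B(50), C(400), D(250)
Edges inside S: B-C(d=4), B-A(d=25), C-D(d=10)
numerator = 400 * 50 * 400 * 250 = 2000000000
denominator = 4 * 25 * 10 = 1000
card(S) = 2000000000 / 1000 = 2000000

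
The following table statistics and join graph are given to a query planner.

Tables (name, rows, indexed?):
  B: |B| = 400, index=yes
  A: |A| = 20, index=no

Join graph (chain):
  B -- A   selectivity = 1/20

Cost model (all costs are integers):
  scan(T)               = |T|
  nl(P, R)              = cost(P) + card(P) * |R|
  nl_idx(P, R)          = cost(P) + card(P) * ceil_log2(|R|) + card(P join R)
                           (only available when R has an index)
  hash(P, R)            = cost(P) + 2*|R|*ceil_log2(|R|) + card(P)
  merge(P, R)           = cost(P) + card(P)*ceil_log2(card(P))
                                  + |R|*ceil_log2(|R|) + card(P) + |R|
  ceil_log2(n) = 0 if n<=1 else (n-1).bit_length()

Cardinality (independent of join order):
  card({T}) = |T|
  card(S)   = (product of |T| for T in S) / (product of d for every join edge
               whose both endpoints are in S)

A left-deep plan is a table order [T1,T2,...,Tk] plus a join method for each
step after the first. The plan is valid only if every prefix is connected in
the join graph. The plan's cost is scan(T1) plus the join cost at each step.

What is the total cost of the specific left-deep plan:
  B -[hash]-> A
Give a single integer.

1000

step 1: scan B: cost=400, card=400
step 2: join A via hash
    card(P join A) = 400*20/(20) = 400
    cost = 400 + 2*20*5 + 400 = 1000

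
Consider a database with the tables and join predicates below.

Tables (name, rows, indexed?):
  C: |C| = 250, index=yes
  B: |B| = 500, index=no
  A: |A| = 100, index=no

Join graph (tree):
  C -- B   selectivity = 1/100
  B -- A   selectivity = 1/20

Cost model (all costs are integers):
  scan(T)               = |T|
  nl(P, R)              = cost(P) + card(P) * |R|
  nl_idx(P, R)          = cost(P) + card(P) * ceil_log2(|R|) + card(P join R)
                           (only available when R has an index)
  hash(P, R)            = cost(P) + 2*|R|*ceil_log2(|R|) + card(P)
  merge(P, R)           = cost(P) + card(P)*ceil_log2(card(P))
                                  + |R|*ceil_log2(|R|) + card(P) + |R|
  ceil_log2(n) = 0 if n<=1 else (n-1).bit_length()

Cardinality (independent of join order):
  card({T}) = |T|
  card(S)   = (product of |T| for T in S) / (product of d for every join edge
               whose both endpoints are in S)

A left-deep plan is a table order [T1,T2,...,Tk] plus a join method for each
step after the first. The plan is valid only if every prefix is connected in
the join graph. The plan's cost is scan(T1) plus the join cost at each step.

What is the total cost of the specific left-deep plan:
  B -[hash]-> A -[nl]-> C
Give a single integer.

step 1: scan B: cost=500, card=500
step 2: join A via hash
    card(P join A) = 500*100/(20) = 2500
    cost = 500 + 2*100*7 + 500 = 2400
step 3: join C via nl
    card(P join C) = 2500*250/(100) = 6250
    cost = 2400 + 2500*250 = 627400

627400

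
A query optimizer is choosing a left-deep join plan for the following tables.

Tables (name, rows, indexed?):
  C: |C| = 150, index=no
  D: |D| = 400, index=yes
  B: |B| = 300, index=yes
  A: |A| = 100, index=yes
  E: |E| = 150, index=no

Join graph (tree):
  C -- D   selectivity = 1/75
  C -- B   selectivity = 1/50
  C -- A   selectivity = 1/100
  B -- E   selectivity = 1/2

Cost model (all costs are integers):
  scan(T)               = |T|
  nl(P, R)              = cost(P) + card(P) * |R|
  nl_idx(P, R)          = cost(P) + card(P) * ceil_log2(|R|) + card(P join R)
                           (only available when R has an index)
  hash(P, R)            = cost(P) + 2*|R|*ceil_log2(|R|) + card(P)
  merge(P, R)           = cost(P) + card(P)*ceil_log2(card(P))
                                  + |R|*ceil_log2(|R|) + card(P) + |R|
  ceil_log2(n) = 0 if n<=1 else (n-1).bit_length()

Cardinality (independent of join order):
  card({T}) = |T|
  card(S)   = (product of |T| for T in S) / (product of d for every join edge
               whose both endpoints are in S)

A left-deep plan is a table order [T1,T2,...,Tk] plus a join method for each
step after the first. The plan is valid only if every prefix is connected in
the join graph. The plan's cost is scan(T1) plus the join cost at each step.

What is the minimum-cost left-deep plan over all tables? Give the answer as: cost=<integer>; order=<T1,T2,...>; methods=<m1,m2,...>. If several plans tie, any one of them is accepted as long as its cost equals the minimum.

cost=16900; order=C,A,D,B,E; methods=nl_idx,nl_idx,hash,hash

Selinger DP (subsets sized 1..n):
  {C}: scan cost=150, card=150
  {D}: scan cost=400, card=400
  {B}: scan cost=300, card=300
  {A}: scan cost=100, card=100
  {E}: scan cost=150, card=150
  {CD}: card=800; try (D,nl_idx)→2300, (C,hash)→3200, (D,merge)→5500, (C,merge)→5750, (D,hash)→7500, (D,nl)→60150 …(+1); best=2300 via (D,nl_idx)
  {BC}: card=900; try (B,nl_idx)→2400, (C,hash)→3000, (B,merge)→4500, (C,merge)→4650, (B,hash)→5700, (B,nl)→45150 …(+1); best=2400 via (B,nl_idx)
  {AC}: card=150; try (A,nl_idx)→1350, (A,hash)→1700, (C,merge)→2250, (A,merge)→2300, (C,hash)→2600, (C,nl)→15100 …(+1); best=1350 via (A,nl_idx)
  {BE}: card=22500; try (E,hash)→3000, (B,merge)→4500, (E,merge)→4650, (B,hash)→5700, (B,nl_idx)→24000, (B,nl)→45150 …(+1); best=3000 via (E,hash)
  {BCD}: card=4800; try (B,hash)→8500, (D,hash)→10500, (B,merge)→14100, (B,nl_idx)→14300, (D,nl_idx)→15300, (D,merge)→16300 …(+2); best=8500 via (B,hash)
  {ACD}: card=800; try (D,nl_idx)→3500, (A,hash)→4500, (D,merge)→6700, (D,hash)→8700, (A,nl_idx)→8700, (A,merge)→11900 …(+2); best=3500 via (D,nl_idx)
  {ABC}: card=900; try (B,nl_idx)→3600, (A,hash)→4700, (B,merge)→5700, (B,hash)→6900, (A,nl_idx)→9600, (A,merge)→13100 …(+2); best=3600 via (B,nl_idx)
  {BCE}: card=67500; try (E,hash)→5700, (E,merge)→13650, (C,hash)→27900, (E,nl)→137400, (C,merge)→364350, (C,nl)→3378000; best=5700 via (E,hash)
  {ABCD}: card=4800; try (B,hash)→9700, (D,hash)→11700, (A,hash)→14700, (B,merge)→15300, (B,nl_idx)→15500, (D,nl_idx)→16500 …(+6); best=9700 via (B,hash)
  {BCDE}: card=360000; try (E,hash)→15700, (E,merge)→77050, (D,hash)→80400, (E,nl)→728500, (D,nl_idx)→973200, (D,merge)→1224700 …(+1); best=15700 via (E,hash)
  {ABCE}: card=67500; try (E,hash)→6900, (E,merge)→14850, (A,hash)→74600, (E,nl)→138600, (A,nl_idx)→545700, (A,merge)→1221500 …(+1); best=6900 via (E,hash)
  {ABCDE}: card=360000; try (E,hash)→16900, (E,merge)→78250, (D,hash)→81600, (A,hash)→377100, (E,nl)→729700, (D,nl_idx)→974400 …(+5); best=16900 via (E,hash)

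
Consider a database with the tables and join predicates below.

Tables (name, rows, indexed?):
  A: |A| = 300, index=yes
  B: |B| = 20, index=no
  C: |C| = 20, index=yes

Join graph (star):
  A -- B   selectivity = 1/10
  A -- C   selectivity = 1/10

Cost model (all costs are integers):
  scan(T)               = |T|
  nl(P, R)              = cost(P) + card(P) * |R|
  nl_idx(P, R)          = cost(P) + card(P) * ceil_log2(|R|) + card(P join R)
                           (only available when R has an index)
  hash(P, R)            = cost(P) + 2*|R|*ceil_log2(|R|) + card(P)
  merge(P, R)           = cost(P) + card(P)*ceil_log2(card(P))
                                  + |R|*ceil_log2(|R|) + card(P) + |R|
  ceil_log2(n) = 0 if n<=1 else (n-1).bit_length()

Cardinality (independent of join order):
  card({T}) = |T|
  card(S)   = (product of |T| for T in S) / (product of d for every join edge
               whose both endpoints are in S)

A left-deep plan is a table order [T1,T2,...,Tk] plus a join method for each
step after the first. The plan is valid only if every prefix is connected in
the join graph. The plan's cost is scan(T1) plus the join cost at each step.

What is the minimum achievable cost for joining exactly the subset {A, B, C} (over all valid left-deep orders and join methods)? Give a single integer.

Selinger DP over subsets of {A,B,C}:
  {A}: scan cost=300, card=300
  {B}: scan cost=20, card=20
  {C}: scan cost=20, card=20
  {AB}: card=600; try (B,hash)→800, (A,nl_idx)→800, (A,merge)→3140, (B,merge)→3420, (A,hash)→5440, (A,nl)→6020 …(+1); best=800 via (B,hash)
  {AC}: card=600; try (C,hash)→800, (A,nl_idx)→800, (C,nl_idx)→2400, (A,merge)→3140, (C,merge)→3420, (A,hash)→5440 …(+2); best=800 via (C,hash)
  {ABC}: card=1200; try (C,hash)→1600, (B,hash)→1600, (C,nl_idx)→5000, (C,merge)→7520, (B,merge)→7520, (C,nl)→12800 …(+1); best=1600 via (C,hash)

1600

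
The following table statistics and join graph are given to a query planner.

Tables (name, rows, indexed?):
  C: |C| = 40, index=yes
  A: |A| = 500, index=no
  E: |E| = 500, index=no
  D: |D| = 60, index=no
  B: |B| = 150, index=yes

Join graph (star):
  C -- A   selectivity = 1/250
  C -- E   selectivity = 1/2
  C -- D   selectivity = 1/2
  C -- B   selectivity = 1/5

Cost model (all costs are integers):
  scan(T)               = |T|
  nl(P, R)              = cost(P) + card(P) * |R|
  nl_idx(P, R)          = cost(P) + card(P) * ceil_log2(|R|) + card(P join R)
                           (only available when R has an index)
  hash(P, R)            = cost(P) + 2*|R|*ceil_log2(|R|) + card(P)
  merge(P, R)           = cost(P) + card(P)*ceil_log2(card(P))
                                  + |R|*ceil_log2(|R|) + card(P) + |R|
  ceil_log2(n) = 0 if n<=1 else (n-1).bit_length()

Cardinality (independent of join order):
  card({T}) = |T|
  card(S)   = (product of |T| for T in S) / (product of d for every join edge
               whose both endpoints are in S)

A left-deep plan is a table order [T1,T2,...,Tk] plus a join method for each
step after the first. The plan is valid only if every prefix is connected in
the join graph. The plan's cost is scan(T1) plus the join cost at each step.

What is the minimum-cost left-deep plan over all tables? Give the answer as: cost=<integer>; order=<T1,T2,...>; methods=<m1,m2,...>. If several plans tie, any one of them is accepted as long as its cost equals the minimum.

cost=87590; order=A,C,B,D,E; methods=hash,merge,hash,hash

Selinger DP (subsets sized 1..n):
  {C}: scan cost=40, card=40
  {A}: scan cost=500, card=500
  {E}: scan cost=500, card=500
  {D}: scan cost=60, card=60
  {B}: scan cost=150, card=150
  {AC}: card=80; try (C,hash)→1480, (C,nl_idx)→3580, (A,merge)→5320, (C,merge)→5780, (A,hash)→9080, (A,nl)→20040 …(+1); best=1480 via (C,hash)
  {CE}: card=10000; try (C,hash)→1480, (E,merge)→5320, (C,merge)→5780, (E,hash)→9080, (C,nl_idx)→13500, (E,nl)→20040 …(+1); best=1480 via (C,hash)
  {CD}: card=1200; try (C,hash)→600, (D,merge)→740, (C,merge)→760, (D,hash)→800, (C,nl_idx)→1620, (D,nl)→2440 …(+1); best=600 via (C,hash)
  {BC}: card=1200; try (C,hash)→780, (B,nl_idx)→1560, (B,merge)→1670, (C,merge)→1780, (C,nl_idx)→2250, (B,hash)→2480 …(+2); best=780 via (C,hash)
  {ACE}: card=20000; try (E,merge)→7120, (E,hash)→10560, (A,hash)→20480, (E,nl)→41480, (A,merge)→156480, (A,nl)→5001480; best=7120 via (E,merge)
  {ACD}: card=2400; try (D,hash)→2280, (D,merge)→2540, (D,nl)→6280, (A,hash)→10800, (A,merge)→20000, (A,nl)→600600; best=2280 via (D,hash)
  {ABC}: card=2400; try (B,merge)→3470, (B,hash)→3960, (B,nl_idx)→4520, (A,hash)→10980, (B,nl)→13480, (A,merge)→20180 …(+1); best=3470 via (B,merge)
  {CDE}: card=300000; try (E,hash)→10800, (D,hash)→12200, (E,merge)→20000, (D,merge)→151900, (E,nl)→600600, (D,nl)→601480; best=10800 via (E,hash)
  {BCE}: card=300000; try (E,hash)→10980, (B,hash)→13880, (E,merge)→20180, (B,merge)→152830, (B,nl_idx)→381480, (E,nl)→600780 …(+1); best=10980 via (E,hash)
  {BCD}: card=36000; try (D,hash)→2700, (B,hash)→4200, (D,merge)→15600, (B,merge)→16350, (B,nl_idx)→46200, (D,nl)→72780 …(+1); best=2700 via (D,hash)
  {ACDE}: card=600000; try (E,hash)→13680, (D,hash)→27840, (E,merge)→38480, (A,hash)→319800, (D,merge)→327540, (E,nl)→1202280 …(+3); best=13680 via (E,hash)
  {ABCE}: card=600000; try (E,hash)→14870, (B,hash)→29520, (E,merge)→39670, (A,hash)→319980, (B,merge)→328470, (B,nl_idx)→767120 …(+4); best=14870 via (E,hash)
  {ABCD}: card=72000; try (D,hash)→6590, (B,hash)→7080, (B,merge)→34830, (D,merge)→35090, (A,hash)→47700, (B,nl_idx)→93480 …(+4); best=6590 via (D,hash)
  {BCDE}: card=9000000; try (E,hash)→47700, (D,hash)→311700, (B,hash)→313200, (E,merge)→619700, (D,merge)→6011400, (B,merge)→6012150 …(+4); best=47700 via (E,hash)
  {ABCDE}: card=18000000; try (E,hash)→87590, (D,hash)→615590, (B,hash)→616080, (E,merge)→1307590, (A,hash)→9056700, (B,merge)→12615030 …(+7); best=87590 via (E,hash)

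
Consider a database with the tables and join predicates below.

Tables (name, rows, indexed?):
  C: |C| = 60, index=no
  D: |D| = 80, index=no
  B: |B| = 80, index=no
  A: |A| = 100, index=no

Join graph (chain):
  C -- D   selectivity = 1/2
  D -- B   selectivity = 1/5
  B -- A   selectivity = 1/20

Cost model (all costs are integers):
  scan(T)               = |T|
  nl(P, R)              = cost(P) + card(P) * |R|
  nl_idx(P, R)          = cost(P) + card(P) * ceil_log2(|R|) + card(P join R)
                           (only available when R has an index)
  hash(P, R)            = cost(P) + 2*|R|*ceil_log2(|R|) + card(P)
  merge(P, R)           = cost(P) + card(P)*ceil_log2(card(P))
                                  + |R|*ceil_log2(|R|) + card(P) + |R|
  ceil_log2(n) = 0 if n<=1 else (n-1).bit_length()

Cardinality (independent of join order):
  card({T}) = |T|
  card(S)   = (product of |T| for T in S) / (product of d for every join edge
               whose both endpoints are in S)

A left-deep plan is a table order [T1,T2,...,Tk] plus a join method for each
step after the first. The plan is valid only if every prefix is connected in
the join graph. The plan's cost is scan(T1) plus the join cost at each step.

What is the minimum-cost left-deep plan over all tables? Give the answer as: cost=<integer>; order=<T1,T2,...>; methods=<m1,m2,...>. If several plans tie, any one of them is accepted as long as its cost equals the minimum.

cost=9960; order=A,B,D,C; methods=hash,hash,hash

Selinger DP (subsets sized 1..n):
  {C}: scan cost=60, card=60
  {D}: scan cost=80, card=80
  {B}: scan cost=80, card=80
  {A}: scan cost=100, card=100
  {CD}: card=2400; try (C,hash)→880, (D,merge)→1120, (C,merge)→1140, (D,hash)→1240, (D,nl)→4860, (C,nl)→4880; best=880 via (C,hash)
  {BD}: card=1280; try (D,hash)→1280, (B,hash)→1280, (D,merge)→1360, (B,merge)→1360, (D,nl)→6480, (B,nl)→6480; best=1280 via (D,hash)
  {AB}: card=400; try (B,hash)→1320, (A,merge)→1520, (B,merge)→1540, (A,hash)→1560, (A,nl)→8080, (B,nl)→8100; best=1320 via (B,hash)
  {BCD}: card=38400; try (C,hash)→3280, (B,hash)→4400, (C,merge)→17060, (B,merge)→32720, (C,nl)→78080, (B,nl)→192880; best=3280 via (C,hash)
  {ABD}: card=6400; try (D,hash)→2840, (A,hash)→3960, (D,merge)→5960, (A,merge)→17440, (D,nl)→33320, (A,nl)→129280; best=2840 via (D,hash)
  {ABCD}: card=192000; try (C,hash)→9960, (A,hash)→43080, (C,merge)→92860, (C,nl)→386840, (A,merge)→656880, (A,nl)→3843280; best=9960 via (C,hash)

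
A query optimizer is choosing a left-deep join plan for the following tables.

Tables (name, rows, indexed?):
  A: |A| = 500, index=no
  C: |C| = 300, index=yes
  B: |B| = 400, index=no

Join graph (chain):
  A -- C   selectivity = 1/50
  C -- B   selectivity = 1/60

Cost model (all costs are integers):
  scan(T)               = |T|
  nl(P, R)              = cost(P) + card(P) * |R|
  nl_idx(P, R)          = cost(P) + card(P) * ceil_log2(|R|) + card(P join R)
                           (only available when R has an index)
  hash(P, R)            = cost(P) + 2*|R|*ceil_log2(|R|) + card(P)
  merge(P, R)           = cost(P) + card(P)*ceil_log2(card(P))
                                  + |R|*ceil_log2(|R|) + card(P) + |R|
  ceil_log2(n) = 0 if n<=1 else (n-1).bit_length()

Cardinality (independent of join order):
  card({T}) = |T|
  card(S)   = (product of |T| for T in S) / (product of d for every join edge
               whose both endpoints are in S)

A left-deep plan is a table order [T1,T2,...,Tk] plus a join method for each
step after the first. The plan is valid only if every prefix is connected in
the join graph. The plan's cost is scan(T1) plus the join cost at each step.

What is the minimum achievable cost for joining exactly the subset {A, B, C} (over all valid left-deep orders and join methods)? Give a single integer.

16600

Selinger DP over subsets of {A,B,C}:
  {A}: scan cost=500, card=500
  {C}: scan cost=300, card=300
  {B}: scan cost=400, card=400
  {AC}: card=3000; try (C,hash)→6400, (C,nl_idx)→8000, (A,merge)→8300, (C,merge)→8500, (A,hash)→9600, (A,nl)→150300 …(+1); best=6400 via (C,hash)
  {BC}: card=2000; try (C,nl_idx)→6000, (C,hash)→6200, (B,merge)→7300, (C,merge)→7400, (B,hash)→7800, (B,nl)→120300 …(+1); best=6000 via (C,nl_idx)
  {ABC}: card=20000; try (B,hash)→16600, (A,hash)→17000, (A,merge)→35000, (B,merge)→49400, (A,nl)→1006000, (B,nl)→1206400; best=16600 via (B,hash)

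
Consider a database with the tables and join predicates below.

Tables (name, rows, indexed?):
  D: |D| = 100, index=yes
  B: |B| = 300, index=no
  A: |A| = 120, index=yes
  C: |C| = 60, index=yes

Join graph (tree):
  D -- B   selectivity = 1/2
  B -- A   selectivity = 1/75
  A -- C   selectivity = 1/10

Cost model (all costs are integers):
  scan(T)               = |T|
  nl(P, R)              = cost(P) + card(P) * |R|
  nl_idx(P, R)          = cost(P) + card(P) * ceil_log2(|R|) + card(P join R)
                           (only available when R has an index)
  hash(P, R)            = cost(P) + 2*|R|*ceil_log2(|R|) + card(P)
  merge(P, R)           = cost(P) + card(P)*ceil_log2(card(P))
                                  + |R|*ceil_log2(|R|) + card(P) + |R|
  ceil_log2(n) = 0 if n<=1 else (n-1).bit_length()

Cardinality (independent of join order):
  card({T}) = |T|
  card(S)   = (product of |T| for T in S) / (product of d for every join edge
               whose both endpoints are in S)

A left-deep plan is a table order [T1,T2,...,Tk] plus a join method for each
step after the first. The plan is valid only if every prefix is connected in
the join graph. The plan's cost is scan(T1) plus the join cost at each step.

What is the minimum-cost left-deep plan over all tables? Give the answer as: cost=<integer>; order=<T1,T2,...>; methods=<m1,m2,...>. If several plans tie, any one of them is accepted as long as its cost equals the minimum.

Selinger DP (subsets sized 1..n):
  {D}: scan cost=100, card=100
  {B}: scan cost=300, card=300
  {A}: scan cost=120, card=120
  {C}: scan cost=60, card=60
  {BD}: card=15000; try (D,hash)→2000, (B,merge)→3900, (D,merge)→4100, (B,hash)→5600, (D,nl_idx)→17400, (B,nl)→30100 …(+1); best=2000 via (D,hash)
  {AB}: card=480; try (A,hash)→2280, (A,nl_idx)→2880, (B,merge)→4080, (A,merge)→4260, (B,hash)→5640, (B,nl)→36120 …(+1); best=2280 via (A,hash)
  {AC}: card=720; try (C,hash)→960, (A,nl_idx)→1200, (A,merge)→1440, (C,merge)→1500, (C,nl_idx)→1560, (A,hash)→1800 …(+2); best=960 via (C,hash)
  {ABD}: card=24000; try (D,hash)→4160, (D,merge)→7880, (A,hash)→18680, (D,nl_idx)→29640, (D,nl)→50280, (A,nl_idx)→131000 …(+2); best=4160 via (D,hash)
  {ABC}: card=2880; try (C,hash)→3480, (B,hash)→7080, (C,merge)→7500, (C,nl_idx)→8040, (B,merge)→11880, (C,nl)→31080 …(+1); best=3480 via (C,hash)
  {ABCD}: card=144000; try (D,hash)→7760, (C,hash)→28880, (D,merge)→41720, (D,nl_idx)→167640, (D,nl)→291480, (C,nl_idx)→292160 …(+2); best=7760 via (D,hash)

cost=7760; order=B,A,C,D; methods=hash,hash,hash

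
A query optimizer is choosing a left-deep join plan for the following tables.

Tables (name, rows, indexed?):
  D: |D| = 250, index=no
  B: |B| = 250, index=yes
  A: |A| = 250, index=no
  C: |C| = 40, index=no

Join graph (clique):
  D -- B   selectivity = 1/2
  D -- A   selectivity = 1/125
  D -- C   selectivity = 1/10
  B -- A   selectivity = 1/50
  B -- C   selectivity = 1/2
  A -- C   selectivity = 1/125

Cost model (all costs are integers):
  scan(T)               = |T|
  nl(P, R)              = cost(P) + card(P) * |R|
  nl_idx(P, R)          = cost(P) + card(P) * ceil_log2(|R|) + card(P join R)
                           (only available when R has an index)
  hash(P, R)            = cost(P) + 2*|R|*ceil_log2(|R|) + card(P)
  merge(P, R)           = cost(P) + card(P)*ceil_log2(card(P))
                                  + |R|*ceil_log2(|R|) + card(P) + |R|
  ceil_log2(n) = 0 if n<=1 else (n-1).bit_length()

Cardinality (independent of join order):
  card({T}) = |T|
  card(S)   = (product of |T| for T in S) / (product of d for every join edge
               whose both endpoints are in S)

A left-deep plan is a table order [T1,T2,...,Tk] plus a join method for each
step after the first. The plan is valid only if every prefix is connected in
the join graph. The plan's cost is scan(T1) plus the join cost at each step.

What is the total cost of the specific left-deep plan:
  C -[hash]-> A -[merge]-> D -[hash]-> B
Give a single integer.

10986

step 1: scan C: cost=40, card=40
step 2: join A via hash
    card(P join A) = 40*250/(125) = 80
    cost = 40 + 2*250*8 + 40 = 4080
step 3: join D via merge
    card(P join D) = 80*250/(125*10) = 16
    cost = 4080 + 80*7 + 250*8 + 80 + 250 = 6970
step 4: join B via hash
    card(P join B) = 16*250/(2*50*2) = 20
    cost = 6970 + 2*250*8 + 16 = 10986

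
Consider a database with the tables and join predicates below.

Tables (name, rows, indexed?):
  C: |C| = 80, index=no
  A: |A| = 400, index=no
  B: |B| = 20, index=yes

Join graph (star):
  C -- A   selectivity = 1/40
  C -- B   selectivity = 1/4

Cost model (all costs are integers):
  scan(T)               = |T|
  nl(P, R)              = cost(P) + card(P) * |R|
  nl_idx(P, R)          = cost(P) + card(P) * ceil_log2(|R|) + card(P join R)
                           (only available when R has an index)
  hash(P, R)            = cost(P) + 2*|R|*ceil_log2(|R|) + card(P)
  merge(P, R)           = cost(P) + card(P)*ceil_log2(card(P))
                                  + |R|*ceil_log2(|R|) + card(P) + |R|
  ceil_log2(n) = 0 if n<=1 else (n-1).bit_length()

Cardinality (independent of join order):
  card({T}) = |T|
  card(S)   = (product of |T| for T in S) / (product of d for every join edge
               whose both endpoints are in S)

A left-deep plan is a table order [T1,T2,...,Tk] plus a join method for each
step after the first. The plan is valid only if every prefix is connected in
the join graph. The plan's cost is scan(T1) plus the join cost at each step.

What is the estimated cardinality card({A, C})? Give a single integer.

Tables in S: A(400), C(80)
Edges inside S: C-A(d=40)
numerator = 400 * 80 = 32000
denominator = 40 = 40
card(S) = 32000 / 40 = 800

800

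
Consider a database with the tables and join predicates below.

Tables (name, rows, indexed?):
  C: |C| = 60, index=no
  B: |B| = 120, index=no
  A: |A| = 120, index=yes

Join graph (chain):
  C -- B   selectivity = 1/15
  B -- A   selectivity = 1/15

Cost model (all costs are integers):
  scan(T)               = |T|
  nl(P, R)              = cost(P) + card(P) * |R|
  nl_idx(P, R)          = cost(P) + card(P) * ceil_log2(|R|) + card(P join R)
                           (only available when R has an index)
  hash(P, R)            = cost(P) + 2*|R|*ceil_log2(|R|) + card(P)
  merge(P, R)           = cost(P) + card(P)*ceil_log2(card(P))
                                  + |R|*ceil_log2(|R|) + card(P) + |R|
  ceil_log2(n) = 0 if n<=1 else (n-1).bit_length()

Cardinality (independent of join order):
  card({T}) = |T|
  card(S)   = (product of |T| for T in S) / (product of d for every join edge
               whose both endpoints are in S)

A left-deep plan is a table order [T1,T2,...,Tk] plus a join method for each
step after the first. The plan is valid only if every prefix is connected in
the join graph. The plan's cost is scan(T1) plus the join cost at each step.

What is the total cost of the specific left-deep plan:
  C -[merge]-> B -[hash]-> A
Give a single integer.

3600

step 1: scan C: cost=60, card=60
step 2: join B via merge
    card(P join B) = 60*120/(15) = 480
    cost = 60 + 60*6 + 120*7 + 60 + 120 = 1440
step 3: join A via hash
    card(P join A) = 480*120/(15) = 3840
    cost = 1440 + 2*120*7 + 480 = 3600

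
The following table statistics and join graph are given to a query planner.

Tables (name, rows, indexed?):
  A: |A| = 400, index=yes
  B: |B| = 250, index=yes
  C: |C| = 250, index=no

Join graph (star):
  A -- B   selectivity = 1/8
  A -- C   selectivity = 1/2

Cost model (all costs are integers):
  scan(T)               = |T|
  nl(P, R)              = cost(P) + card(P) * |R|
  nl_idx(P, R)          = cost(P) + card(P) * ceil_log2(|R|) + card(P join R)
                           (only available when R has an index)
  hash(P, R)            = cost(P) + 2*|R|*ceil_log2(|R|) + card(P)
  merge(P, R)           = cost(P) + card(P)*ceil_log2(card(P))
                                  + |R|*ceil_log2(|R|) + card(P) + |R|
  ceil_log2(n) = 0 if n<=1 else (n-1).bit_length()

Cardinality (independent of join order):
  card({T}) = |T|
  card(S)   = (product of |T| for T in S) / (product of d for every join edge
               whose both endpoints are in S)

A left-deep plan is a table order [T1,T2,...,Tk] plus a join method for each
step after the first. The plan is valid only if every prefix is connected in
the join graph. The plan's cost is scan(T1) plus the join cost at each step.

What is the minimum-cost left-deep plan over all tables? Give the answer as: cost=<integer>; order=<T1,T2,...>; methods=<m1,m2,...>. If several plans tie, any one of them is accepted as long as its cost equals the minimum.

Selinger DP (subsets sized 1..n):
  {A}: scan cost=400, card=400
  {B}: scan cost=250, card=250
  {C}: scan cost=250, card=250
  {AB}: card=12500; try (B,hash)→4800, (A,merge)→6500, (B,merge)→6650, (A,hash)→7700, (A,nl_idx)→15000, (B,nl_idx)→16100 …(+2); best=4800 via (B,hash)
  {AC}: card=50000; try (C,hash)→4800, (A,merge)→6500, (C,merge)→6650, (A,hash)→7700, (A,nl_idx)→52500, (A,nl)→100250 …(+1); best=4800 via (C,hash)
  {ABC}: card=1562500; try (C,hash)→21300, (B,hash)→58800, (C,merge)→194550, (B,merge)→857050, (B,nl_idx)→1967300, (C,nl)→3129800 …(+1); best=21300 via (C,hash)

cost=21300; order=A,B,C; methods=hash,hash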